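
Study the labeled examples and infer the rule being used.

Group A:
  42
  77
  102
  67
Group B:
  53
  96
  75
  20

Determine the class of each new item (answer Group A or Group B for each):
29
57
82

'Group A' ⟺ ≡ 2 (mod 5).
Group B: 29, since 29 mod 5 = 4.
Group A: 57, since 57 mod 5 = 2.
Group A: 82, since 82 mod 5 = 2.

Group B, Group A, Group A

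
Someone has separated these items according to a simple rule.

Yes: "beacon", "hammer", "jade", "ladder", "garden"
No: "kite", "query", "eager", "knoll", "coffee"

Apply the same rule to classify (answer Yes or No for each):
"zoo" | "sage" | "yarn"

The pattern is that an item is 'Yes' exactly when: even length AND contains 'a'.

No, Yes, Yes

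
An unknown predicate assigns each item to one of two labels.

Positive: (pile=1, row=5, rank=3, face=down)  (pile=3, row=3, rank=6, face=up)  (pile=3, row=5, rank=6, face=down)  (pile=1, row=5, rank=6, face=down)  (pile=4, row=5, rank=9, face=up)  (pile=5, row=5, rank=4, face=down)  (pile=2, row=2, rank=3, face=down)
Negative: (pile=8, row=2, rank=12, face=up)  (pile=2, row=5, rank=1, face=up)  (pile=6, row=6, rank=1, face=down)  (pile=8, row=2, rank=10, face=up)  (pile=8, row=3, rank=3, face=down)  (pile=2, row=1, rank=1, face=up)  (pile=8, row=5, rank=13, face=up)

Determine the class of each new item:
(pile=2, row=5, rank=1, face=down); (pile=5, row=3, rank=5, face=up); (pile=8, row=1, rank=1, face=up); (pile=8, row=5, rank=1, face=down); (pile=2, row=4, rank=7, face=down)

Negative, Positive, Negative, Negative, Positive

The simplest hypothesis consistent with all the labels is: pile ≤ 5 AND rank ≥ 3.
(pile=2, row=5, rank=1, face=down) — pile = 2, rank = 1, hence Negative.
(pile=5, row=3, rank=5, face=up) — pile = 5, rank = 5, hence Positive.
(pile=8, row=1, rank=1, face=up) — pile = 8, rank = 1, hence Negative.
(pile=8, row=5, rank=1, face=down) — pile = 8, rank = 1, hence Negative.
(pile=2, row=4, rank=7, face=down) — pile = 2, rank = 7, hence Positive.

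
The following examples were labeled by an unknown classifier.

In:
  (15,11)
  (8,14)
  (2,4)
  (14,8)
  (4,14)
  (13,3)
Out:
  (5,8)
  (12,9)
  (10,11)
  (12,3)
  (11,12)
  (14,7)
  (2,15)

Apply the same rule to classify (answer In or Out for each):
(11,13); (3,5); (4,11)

In, In, Out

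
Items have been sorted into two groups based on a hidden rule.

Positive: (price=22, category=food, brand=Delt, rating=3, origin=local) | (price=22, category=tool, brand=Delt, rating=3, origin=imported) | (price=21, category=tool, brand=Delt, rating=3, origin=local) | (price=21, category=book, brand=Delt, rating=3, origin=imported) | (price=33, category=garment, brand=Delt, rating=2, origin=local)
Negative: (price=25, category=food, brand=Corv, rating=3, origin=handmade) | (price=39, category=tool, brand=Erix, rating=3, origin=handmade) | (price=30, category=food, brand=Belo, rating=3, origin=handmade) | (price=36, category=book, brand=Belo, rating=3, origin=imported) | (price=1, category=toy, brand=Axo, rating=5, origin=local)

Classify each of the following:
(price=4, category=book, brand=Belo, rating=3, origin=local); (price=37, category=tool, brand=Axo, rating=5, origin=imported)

Looking at the examples, the only property every 'Positive' case has and every 'Negative' case lacks is: brand is Delt.
(price=4, category=book, brand=Belo, rating=3, origin=local): Negative (brand is Belo).
(price=37, category=tool, brand=Axo, rating=5, origin=imported): Negative (brand is Axo).

Negative, Negative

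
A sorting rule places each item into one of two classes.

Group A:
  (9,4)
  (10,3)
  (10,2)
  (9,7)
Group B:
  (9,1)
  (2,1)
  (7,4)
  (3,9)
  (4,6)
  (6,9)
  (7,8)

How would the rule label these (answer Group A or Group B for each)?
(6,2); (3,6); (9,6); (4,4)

The classifier is using: first > second AND sum ≥ 12.

Group B, Group B, Group A, Group B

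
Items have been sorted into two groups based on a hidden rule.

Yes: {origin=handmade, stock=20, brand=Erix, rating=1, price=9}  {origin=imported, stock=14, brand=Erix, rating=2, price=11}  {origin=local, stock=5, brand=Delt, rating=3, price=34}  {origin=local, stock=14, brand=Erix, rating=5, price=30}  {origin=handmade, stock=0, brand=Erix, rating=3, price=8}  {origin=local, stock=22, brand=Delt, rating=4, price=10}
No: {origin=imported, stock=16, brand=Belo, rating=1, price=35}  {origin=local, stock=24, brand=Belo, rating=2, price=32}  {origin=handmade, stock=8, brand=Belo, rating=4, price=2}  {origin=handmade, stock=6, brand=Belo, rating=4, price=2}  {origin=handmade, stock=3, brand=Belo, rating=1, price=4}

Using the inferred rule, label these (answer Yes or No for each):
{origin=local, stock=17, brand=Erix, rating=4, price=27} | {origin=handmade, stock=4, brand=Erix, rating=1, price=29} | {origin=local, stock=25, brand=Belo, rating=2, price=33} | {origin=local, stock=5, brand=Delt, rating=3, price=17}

Yes, Yes, No, Yes

The distinguishing property — brand is not Belo — holds for all the 'Yes' cases and none of the 'No' cases.
{origin=local, stock=17, brand=Erix, rating=4, price=27} → brand is Erix → Yes. {origin=handmade, stock=4, brand=Erix, rating=1, price=29} → brand is Erix → Yes. {origin=local, stock=25, brand=Belo, rating=2, price=33} → brand is Belo → No. {origin=local, stock=5, brand=Delt, rating=3, price=17} → brand is Delt → Yes.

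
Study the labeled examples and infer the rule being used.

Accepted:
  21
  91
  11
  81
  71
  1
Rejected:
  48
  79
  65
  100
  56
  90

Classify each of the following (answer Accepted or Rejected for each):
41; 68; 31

Accepted, Rejected, Accepted

Checking candidate rules against both groups, what survives is: ends in digit 1.
Accepted: 41, since last digit 1.
Rejected: 68, since last digit 8.
Accepted: 31, since last digit 1.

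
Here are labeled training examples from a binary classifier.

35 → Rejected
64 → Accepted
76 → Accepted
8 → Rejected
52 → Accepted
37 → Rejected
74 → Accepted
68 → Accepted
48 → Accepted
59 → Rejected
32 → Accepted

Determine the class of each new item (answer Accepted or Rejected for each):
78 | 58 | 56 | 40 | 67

One predicate separates the groups cleanly: even AND at least 32.
78: Accepted (78 is even, 78 ≥ 32). 58: Accepted (58 is even, 58 ≥ 32). 56: Accepted (56 is even, 56 ≥ 32). 40: Accepted (40 is even, 40 ≥ 32). 67: Rejected (67 is odd, 67 ≥ 32).

Accepted, Accepted, Accepted, Accepted, Rejected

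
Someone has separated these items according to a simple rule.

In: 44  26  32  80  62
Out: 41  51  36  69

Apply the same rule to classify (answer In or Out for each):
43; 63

One predicate separates the groups cleanly: ≡ 2 (mod 6).
43 → 43 mod 6 = 1 → Out. 63 → 63 mod 6 = 3 → Out.

Out, Out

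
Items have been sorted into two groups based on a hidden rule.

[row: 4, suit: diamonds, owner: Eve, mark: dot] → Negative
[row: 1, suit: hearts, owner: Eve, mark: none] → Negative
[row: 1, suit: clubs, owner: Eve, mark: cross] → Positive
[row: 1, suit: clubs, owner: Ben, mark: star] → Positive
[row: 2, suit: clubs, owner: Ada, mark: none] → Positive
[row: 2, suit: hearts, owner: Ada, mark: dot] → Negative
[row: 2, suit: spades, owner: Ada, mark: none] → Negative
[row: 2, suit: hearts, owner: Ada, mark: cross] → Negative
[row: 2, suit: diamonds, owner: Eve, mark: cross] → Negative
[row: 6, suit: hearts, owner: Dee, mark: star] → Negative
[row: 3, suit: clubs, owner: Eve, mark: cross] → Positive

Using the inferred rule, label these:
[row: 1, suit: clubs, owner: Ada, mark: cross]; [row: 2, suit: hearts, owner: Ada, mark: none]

Positive, Negative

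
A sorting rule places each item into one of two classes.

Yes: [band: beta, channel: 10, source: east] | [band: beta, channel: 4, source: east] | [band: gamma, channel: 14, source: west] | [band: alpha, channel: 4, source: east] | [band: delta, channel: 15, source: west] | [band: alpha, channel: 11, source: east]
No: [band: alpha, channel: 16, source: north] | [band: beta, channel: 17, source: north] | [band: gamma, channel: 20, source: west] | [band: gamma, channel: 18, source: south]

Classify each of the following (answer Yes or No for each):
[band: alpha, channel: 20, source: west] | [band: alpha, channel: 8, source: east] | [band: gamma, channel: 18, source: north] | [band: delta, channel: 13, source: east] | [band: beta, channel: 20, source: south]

One predicate separates the groups cleanly: channel ≤ 15.

No, Yes, No, Yes, No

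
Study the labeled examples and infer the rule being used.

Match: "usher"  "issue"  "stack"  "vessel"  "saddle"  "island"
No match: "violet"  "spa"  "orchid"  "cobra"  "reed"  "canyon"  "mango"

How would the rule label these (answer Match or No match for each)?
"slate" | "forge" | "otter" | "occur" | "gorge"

Match, No match, No match, No match, No match

All 'Match' examples share one property — length ≥ 4 AND contains 's' — and every 'No match' example lacks it.
"slate": Match (length 5, has 's').
"forge": No match (length 5, no 's').
"otter": No match (length 5, no 's').
"occur": No match (length 5, no 's').
"gorge": No match (length 5, no 's').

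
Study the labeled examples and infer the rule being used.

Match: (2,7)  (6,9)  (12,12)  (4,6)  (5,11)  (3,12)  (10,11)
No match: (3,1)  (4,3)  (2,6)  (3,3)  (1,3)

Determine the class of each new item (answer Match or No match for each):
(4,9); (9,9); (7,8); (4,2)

One predicate separates the groups cleanly: sum ≥ 9.
(4,9): Match (4+9 = 13).
(9,9): Match (9+9 = 18).
(7,8): Match (7+8 = 15).
(4,2): No match (4+2 = 6).

Match, Match, Match, No match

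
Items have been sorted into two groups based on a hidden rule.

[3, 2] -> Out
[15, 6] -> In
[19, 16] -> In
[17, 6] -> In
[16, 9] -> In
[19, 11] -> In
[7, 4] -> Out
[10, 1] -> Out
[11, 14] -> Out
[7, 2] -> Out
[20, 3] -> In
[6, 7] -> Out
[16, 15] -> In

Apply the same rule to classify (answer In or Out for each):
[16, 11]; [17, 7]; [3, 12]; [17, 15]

In, In, Out, In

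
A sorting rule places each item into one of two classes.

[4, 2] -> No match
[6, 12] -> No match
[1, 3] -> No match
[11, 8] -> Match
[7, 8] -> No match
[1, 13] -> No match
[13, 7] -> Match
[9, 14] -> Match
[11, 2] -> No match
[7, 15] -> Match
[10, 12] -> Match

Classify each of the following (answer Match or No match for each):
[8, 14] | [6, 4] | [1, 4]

Match, No match, No match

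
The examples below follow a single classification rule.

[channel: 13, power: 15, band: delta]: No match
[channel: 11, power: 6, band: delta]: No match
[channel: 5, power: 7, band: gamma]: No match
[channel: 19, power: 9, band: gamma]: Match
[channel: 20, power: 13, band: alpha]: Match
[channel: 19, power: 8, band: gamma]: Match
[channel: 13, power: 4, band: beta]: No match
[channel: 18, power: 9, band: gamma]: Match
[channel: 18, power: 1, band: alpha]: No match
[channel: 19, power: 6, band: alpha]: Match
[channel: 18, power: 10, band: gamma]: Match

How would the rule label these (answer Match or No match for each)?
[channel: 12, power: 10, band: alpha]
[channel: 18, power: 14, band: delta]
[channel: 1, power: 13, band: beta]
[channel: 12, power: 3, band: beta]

No match, Match, No match, No match

'Match' ⟺ power ≥ 4 AND channel ≥ 18.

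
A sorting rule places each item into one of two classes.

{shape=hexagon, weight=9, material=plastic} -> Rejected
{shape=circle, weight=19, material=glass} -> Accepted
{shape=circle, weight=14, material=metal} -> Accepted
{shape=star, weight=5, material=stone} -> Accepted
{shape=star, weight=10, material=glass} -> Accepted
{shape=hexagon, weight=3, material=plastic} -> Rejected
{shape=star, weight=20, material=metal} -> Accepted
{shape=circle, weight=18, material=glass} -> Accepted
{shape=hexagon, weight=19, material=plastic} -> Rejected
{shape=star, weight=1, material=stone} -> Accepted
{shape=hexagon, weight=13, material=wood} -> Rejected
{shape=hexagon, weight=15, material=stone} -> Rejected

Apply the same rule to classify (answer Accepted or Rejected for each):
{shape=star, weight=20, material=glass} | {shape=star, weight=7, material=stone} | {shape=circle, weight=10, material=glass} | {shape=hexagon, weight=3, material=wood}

The common property of the 'Accepted' items is: shape is not hexagon. No 'Rejected' item has it.
{shape=star, weight=20, material=glass} → shape is star → Accepted.
{shape=star, weight=7, material=stone} → shape is star → Accepted.
{shape=circle, weight=10, material=glass} → shape is circle → Accepted.
{shape=hexagon, weight=3, material=wood} → shape is hexagon → Rejected.

Accepted, Accepted, Accepted, Rejected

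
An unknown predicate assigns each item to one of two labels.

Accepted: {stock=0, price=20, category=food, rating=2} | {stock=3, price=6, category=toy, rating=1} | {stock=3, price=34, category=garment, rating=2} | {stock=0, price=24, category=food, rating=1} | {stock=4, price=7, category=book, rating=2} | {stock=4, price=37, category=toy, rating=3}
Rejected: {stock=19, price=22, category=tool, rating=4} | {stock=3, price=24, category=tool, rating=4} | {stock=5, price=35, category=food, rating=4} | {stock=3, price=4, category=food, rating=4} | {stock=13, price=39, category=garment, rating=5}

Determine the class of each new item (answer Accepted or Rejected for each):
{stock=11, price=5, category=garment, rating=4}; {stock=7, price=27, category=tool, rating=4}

One predicate separates the groups cleanly: rating ≤ 3.
{stock=11, price=5, category=garment, rating=4}: rating = 4, lacks this property → Rejected.
{stock=7, price=27, category=tool, rating=4}: rating = 4, lacks this property → Rejected.

Rejected, Rejected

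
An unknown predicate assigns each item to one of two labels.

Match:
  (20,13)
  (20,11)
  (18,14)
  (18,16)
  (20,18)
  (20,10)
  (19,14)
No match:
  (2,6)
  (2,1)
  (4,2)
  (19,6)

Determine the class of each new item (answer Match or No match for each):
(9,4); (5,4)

No match, No match

All 'Match' examples share one property — sum ≥ 30 — and every 'No match' example lacks it.
No match: (9,4), since 9+4 = 13.
No match: (5,4), since 5+4 = 9.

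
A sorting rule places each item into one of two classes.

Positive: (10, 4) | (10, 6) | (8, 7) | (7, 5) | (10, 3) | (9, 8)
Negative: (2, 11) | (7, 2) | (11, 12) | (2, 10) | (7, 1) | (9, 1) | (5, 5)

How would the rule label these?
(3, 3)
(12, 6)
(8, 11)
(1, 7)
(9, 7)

All 'Positive' examples share one property — first > second AND sum ≥ 12 — and every 'Negative' example lacks it.
(3, 3): 3 = 3, 3+3 = 6, fails the rule → Negative. (12, 6): 12 > 6, 12+6 = 18, qualifies → Positive. (8, 11): 8 < 11, 8+11 = 19, fails the rule → Negative. (1, 7): 1 < 7, 1+7 = 8, fails the rule → Negative. (9, 7): 9 > 7, 9+7 = 16, qualifies → Positive.

Negative, Positive, Negative, Negative, Positive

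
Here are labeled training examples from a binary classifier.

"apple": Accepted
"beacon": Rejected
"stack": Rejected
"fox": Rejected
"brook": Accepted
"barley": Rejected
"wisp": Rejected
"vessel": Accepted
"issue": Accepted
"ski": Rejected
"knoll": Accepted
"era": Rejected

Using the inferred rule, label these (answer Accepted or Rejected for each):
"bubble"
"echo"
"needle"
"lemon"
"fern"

Accepted, Rejected, Accepted, Rejected, Rejected

The simplest hypothesis consistent with all the labels is: has a double letter.
"bubble" — 'bb' doubled, hence Accepted. "echo" — no doubled letter, hence Rejected. "needle" — 'ee' doubled, hence Accepted. "lemon" — no doubled letter, hence Rejected. "fern" — no doubled letter, hence Rejected.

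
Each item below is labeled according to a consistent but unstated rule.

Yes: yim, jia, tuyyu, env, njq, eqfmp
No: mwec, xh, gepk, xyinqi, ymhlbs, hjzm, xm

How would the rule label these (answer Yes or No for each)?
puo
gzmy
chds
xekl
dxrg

Yes, No, No, No, No

The simplest hypothesis consistent with all the labels is: odd length.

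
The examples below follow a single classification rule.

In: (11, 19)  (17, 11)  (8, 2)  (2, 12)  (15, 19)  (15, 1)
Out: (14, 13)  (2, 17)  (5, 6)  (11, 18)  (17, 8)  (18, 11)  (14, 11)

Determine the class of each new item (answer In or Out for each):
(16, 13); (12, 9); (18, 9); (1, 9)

A rule that fits every label: sum is even — true of each 'In' example, false of each 'Out' one.
(16, 13) → 16+13 = 29 → Out.
(12, 9) → 12+9 = 21 → Out.
(18, 9) → 18+9 = 27 → Out.
(1, 9) → 1+9 = 10 → In.

Out, Out, Out, In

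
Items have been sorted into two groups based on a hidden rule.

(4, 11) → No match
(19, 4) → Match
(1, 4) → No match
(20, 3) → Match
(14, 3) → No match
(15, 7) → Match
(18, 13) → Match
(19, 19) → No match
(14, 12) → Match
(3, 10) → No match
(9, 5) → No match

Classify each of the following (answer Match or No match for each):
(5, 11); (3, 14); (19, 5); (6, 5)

No match, No match, Match, No match

The common property of the 'Match' items is: first > second AND sum ≥ 22. No 'No match' item has it.
No match: (5, 11), since 5 < 11, 5+11 = 16.
No match: (3, 14), since 3 < 14, 3+14 = 17.
Match: (19, 5), since 19 > 5, 19+5 = 24.
No match: (6, 5), since 6 > 5, 6+5 = 11.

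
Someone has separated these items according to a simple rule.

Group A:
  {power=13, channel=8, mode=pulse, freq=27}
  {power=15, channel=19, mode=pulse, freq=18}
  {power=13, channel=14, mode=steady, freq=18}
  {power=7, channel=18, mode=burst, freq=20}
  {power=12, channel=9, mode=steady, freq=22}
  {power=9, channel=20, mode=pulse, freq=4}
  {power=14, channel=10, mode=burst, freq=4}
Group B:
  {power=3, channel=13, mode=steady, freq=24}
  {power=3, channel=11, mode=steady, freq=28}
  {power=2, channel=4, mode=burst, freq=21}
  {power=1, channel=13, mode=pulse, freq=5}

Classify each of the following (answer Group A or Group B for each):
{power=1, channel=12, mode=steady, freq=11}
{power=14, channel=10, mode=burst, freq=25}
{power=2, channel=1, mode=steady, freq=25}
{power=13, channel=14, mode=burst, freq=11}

Group B, Group A, Group B, Group A

The classifier is using: power ≥ 7.
{power=1, channel=12, mode=steady, freq=11}: power = 1 — does not fit, so Group B.
{power=14, channel=10, mode=burst, freq=25}: power = 14 — qualifies, so Group A.
{power=2, channel=1, mode=steady, freq=25}: power = 2 — does not fit, so Group B.
{power=13, channel=14, mode=burst, freq=11}: power = 13 — qualifies, so Group A.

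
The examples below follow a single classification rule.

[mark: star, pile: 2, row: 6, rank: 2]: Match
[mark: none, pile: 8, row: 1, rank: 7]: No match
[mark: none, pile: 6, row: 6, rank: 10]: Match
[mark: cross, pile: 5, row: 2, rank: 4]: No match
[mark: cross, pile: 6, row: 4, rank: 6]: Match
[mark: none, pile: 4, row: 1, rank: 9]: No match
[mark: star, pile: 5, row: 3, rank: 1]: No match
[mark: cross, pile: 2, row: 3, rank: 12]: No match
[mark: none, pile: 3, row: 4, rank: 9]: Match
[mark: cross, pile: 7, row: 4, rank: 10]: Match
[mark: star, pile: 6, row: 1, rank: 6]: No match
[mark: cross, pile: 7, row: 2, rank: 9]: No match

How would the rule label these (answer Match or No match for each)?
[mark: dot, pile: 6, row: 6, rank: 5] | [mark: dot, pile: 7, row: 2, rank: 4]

Match, No match

The distinguishing property — row ≥ 4 — holds for all the 'Match' cases and none of the 'No match' cases.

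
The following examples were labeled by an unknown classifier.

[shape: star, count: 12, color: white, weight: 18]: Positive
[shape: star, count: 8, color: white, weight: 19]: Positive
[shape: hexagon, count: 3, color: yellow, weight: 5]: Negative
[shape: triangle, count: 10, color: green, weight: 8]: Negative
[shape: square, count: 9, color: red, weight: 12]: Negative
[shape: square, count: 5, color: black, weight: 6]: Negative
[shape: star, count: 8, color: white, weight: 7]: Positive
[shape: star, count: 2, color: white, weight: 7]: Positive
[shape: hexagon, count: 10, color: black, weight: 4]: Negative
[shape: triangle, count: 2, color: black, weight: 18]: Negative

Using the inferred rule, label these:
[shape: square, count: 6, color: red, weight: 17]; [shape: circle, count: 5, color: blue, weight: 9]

Negative, Negative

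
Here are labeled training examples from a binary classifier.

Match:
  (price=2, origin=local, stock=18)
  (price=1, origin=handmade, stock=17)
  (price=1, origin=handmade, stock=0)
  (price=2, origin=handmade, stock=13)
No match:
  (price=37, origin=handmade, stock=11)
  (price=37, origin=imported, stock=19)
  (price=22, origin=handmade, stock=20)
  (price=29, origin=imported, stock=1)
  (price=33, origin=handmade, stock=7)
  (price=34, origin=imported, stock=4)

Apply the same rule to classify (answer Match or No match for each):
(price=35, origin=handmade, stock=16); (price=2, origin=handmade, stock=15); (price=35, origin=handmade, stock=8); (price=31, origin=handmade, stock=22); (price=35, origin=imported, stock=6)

A rule that fits every label: price ≤ 2 — true of each 'Match' example, false of each 'No match' one.

No match, Match, No match, No match, No match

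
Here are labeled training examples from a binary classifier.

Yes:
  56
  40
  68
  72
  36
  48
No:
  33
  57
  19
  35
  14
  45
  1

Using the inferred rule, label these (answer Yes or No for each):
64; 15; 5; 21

The classifier is using: multiple of 4.
64: 64 = 4·16 — passes, so Yes. 15: 15 = 4·3 + 3 — does not pass, so No. 5: 5 = 4·1 + 1 — does not pass, so No. 21: 21 = 4·5 + 1 — does not pass, so No.

Yes, No, No, No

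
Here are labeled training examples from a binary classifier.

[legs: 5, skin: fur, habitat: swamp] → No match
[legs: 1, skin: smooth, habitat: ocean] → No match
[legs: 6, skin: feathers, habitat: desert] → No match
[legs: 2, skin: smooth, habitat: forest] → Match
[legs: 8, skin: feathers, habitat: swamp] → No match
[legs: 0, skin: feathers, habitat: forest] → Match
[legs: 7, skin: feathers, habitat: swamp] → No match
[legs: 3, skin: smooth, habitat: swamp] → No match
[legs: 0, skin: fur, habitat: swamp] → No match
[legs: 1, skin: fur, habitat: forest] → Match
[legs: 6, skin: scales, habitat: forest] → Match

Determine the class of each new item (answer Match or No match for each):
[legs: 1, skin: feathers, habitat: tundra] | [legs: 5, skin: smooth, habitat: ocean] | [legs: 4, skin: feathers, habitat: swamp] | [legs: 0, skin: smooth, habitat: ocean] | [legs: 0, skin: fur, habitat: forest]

No match, No match, No match, No match, Match

Comparing the two groups points to one rule — habitat is forest.
[legs: 1, skin: feathers, habitat: tundra]: habitat is tundra, lacks this property → No match. [legs: 5, skin: smooth, habitat: ocean]: habitat is ocean, lacks this property → No match. [legs: 4, skin: feathers, habitat: swamp]: habitat is swamp, lacks this property → No match. [legs: 0, skin: smooth, habitat: ocean]: habitat is ocean, lacks this property → No match. [legs: 0, skin: fur, habitat: forest]: habitat is forest, meets the rule → Match.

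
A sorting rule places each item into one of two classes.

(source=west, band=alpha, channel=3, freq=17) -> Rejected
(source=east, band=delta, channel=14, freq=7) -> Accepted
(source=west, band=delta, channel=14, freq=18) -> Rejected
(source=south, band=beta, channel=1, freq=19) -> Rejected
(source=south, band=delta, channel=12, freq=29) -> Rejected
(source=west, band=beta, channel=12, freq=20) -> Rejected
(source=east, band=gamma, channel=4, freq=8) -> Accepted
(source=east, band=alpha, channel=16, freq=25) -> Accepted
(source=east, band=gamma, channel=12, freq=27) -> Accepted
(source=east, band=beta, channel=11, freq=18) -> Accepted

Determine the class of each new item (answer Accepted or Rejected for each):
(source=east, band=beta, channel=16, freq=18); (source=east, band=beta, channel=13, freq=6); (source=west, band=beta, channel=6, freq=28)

Every 'Accepted' example satisfies: source is east. None of the 'Rejected' examples do.
Accepted: (source=east, band=beta, channel=16, freq=18), since source is east. Accepted: (source=east, band=beta, channel=13, freq=6), since source is east. Rejected: (source=west, band=beta, channel=6, freq=28), since source is west.

Accepted, Accepted, Rejected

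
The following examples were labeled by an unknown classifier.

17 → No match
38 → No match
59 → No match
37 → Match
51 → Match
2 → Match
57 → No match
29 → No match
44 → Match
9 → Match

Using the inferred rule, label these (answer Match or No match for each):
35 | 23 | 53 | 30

No match, Match, No match, Match

'Match' ⟺ ≡ 2 (mod 7).
35: No match (35 mod 7 = 0).
23: Match (23 mod 7 = 2).
53: No match (53 mod 7 = 4).
30: Match (30 mod 7 = 2).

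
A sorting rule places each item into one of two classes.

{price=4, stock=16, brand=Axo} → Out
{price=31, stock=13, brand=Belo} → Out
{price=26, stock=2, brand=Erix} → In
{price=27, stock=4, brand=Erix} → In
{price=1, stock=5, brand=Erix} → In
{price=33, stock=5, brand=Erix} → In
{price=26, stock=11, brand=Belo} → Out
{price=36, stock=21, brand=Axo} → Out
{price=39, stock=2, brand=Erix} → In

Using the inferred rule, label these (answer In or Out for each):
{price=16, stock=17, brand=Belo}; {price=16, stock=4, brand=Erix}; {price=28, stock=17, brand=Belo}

'In' ⟺ brand is Erix.

Out, In, Out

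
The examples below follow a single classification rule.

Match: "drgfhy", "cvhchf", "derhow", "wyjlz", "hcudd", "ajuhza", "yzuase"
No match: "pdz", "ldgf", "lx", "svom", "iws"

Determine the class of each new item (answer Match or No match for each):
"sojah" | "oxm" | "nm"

Match, No match, No match

'Match' ⟺ length ≥ 5.
"sojah" → length 5 → Match. "oxm" → length 3 → No match. "nm" → length 2 → No match.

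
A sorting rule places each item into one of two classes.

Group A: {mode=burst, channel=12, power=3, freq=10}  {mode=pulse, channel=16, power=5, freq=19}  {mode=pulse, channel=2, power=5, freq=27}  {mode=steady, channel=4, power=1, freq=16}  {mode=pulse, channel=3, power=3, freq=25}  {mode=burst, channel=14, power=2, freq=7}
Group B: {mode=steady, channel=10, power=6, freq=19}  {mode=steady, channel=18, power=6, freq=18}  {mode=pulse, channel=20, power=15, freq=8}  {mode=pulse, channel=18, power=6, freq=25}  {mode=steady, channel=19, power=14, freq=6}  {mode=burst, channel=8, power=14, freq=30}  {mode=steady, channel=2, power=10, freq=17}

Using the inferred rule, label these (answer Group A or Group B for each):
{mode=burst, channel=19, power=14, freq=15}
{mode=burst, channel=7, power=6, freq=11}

A rule that fits every label: power ≤ 5 — true of each 'Group A' example, false of each 'Group B' one.
{mode=burst, channel=19, power=14, freq=15} — power = 14, hence Group B. {mode=burst, channel=7, power=6, freq=11} — power = 6, hence Group B.

Group B, Group B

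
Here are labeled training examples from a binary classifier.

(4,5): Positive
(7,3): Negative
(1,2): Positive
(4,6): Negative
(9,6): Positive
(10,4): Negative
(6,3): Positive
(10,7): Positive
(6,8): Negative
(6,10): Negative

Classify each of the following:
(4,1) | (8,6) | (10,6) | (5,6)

Positive, Negative, Negative, Positive

The simplest hypothesis consistent with all the labels is: sum is odd.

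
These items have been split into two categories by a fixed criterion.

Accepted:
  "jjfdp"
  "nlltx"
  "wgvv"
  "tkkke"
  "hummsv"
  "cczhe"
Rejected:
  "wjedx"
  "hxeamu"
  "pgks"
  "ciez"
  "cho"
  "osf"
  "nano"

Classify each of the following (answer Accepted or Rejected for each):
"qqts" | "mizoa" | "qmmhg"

Accepted, Rejected, Accepted

The classifier is using: has a double letter.
"qqts" → 'qq' doubled → Accepted.
"mizoa" → no doubled letter → Rejected.
"qmmhg" → 'mm' doubled → Accepted.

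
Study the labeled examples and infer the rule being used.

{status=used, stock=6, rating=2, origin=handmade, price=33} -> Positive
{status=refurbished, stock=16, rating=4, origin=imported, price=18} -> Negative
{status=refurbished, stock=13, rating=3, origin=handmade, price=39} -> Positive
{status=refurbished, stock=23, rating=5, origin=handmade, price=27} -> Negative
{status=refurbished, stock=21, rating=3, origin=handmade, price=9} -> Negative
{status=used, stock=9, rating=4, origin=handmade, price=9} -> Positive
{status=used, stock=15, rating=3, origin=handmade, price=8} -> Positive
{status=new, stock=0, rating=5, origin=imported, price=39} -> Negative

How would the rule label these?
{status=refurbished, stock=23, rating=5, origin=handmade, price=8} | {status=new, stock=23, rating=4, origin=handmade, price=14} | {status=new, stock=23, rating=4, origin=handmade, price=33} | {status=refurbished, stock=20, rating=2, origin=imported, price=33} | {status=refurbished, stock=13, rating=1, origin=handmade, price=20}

The distinguishing property — origin is handmade AND stock ≤ 15 — holds for all the 'Positive' cases and none of the 'Negative' cases.
Negative: {status=refurbished, stock=23, rating=5, origin=handmade, price=8}, since origin is handmade, stock = 23.
Negative: {status=new, stock=23, rating=4, origin=handmade, price=14}, since origin is handmade, stock = 23.
Negative: {status=new, stock=23, rating=4, origin=handmade, price=33}, since origin is handmade, stock = 23.
Negative: {status=refurbished, stock=20, rating=2, origin=imported, price=33}, since origin is imported, stock = 20.
Positive: {status=refurbished, stock=13, rating=1, origin=handmade, price=20}, since origin is handmade, stock = 13.

Negative, Negative, Negative, Negative, Positive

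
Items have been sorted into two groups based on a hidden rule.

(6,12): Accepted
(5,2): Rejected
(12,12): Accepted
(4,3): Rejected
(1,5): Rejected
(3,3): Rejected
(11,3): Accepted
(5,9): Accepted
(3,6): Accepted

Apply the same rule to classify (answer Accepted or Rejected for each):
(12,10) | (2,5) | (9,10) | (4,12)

Accepted, Rejected, Accepted, Accepted

The simplest hypothesis consistent with all the labels is: sum ≥ 9.
(12,10) — 12+10 = 22, hence Accepted. (2,5) — 2+5 = 7, hence Rejected. (9,10) — 9+10 = 19, hence Accepted. (4,12) — 4+12 = 16, hence Accepted.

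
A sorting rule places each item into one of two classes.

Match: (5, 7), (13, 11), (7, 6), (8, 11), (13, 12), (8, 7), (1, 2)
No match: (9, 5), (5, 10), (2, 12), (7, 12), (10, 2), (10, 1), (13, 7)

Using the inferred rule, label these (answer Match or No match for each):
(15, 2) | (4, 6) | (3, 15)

Every 'Match' example satisfies: |first − second| ≤ 3. None of the 'No match' examples do.
(15, 2): No match (|15−2| = 13).
(4, 6): Match (|4−6| = 2).
(3, 15): No match (|3−15| = 12).

No match, Match, No match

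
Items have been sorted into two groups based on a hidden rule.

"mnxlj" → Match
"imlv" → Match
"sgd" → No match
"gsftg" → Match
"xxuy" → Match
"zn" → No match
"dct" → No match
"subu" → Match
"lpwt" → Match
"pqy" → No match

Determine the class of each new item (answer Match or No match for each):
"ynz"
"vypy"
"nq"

No match, Match, No match

Every 'Match' example satisfies: length ≥ 4. None of the 'No match' examples do.
"ynz" — length 3, hence No match.
"vypy" — length 4, hence Match.
"nq" — length 2, hence No match.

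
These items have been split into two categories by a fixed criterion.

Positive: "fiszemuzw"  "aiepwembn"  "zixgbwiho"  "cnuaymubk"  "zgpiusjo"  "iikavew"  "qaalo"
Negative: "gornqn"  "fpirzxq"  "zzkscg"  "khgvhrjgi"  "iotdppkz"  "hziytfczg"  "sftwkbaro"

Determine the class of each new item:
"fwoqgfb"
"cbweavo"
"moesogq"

A rule that fits every label: has ≥ 3 vowels — true of each 'Positive' example, false of each 'Negative' one.

Negative, Positive, Positive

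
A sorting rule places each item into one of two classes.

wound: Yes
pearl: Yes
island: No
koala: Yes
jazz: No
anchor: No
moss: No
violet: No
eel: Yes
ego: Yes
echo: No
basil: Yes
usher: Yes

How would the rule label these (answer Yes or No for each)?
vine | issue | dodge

No, Yes, Yes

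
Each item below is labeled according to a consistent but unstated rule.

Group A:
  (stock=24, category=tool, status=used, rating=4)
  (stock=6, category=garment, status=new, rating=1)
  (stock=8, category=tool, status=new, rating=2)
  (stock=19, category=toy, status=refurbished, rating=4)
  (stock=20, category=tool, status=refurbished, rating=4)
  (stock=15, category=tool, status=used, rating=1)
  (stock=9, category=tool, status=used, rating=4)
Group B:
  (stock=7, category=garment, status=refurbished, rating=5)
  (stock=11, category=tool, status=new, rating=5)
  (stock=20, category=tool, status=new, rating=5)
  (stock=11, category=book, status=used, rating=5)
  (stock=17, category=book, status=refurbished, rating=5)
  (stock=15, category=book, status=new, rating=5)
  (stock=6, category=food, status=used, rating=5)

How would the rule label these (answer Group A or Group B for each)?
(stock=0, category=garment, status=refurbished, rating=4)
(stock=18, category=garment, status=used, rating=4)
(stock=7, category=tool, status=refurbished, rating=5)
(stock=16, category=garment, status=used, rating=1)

Every 'Group A' example satisfies: rating ≤ 4. None of the 'Group B' examples do.
(stock=0, category=garment, status=refurbished, rating=4): rating = 4 — meets the rule, so Group A.
(stock=18, category=garment, status=used, rating=4): rating = 4 — meets the rule, so Group A.
(stock=7, category=tool, status=refurbished, rating=5): rating = 5 — lacks this property, so Group B.
(stock=16, category=garment, status=used, rating=1): rating = 1 — meets the rule, so Group A.

Group A, Group A, Group B, Group A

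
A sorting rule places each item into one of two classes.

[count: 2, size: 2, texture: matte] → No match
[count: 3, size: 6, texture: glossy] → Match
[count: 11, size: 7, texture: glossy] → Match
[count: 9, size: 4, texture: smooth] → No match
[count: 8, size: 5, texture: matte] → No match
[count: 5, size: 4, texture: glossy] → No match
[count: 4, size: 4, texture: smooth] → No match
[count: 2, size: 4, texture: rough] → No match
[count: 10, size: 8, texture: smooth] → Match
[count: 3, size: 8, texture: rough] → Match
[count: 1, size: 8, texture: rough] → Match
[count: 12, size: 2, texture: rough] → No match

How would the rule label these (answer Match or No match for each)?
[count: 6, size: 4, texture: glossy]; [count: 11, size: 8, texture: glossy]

The simplest hypothesis consistent with all the labels is: size ≥ 6.
[count: 6, size: 4, texture: glossy]: size = 4 — doesn't match, so No match. [count: 11, size: 8, texture: glossy]: size = 8 — qualifies, so Match.

No match, Match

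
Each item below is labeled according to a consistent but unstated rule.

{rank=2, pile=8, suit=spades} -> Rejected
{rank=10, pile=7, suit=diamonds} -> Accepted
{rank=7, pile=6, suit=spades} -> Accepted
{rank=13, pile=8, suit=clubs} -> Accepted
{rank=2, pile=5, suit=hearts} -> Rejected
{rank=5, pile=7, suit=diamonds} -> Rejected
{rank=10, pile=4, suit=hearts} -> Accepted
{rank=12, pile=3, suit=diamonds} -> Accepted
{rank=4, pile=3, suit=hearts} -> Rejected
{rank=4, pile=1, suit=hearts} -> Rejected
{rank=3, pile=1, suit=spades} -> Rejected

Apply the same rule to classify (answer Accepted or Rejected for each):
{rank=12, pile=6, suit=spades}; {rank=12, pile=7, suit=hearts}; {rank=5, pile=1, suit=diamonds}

A rule that fits every label: rank ≥ 7 — true of each 'Accepted' example, false of each 'Rejected' one.

Accepted, Accepted, Rejected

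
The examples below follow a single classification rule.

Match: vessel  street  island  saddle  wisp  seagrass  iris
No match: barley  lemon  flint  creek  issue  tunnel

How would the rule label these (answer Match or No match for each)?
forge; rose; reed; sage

A rule that fits every label: even length AND contains 's' — true of each 'Match' example, false of each 'No match' one.

No match, Match, No match, Match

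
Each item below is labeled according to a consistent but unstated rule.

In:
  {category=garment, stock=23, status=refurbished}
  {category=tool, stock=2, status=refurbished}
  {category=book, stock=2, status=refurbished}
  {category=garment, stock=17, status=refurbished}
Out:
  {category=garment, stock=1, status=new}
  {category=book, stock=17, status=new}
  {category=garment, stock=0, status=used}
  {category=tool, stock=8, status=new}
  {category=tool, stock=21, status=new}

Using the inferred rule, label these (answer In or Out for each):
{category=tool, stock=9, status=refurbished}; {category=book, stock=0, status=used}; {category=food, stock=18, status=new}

In, Out, Out

Every 'In' example satisfies: status is refurbished. None of the 'Out' examples do.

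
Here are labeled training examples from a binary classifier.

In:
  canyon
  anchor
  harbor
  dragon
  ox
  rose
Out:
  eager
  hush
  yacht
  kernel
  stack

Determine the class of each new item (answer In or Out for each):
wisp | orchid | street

The distinguishing property — contains 'o' — holds for all the 'In' cases and none of the 'Out' cases.
wisp: no 'o' — does not fit, so Out. orchid: has 'o' — meets the rule, so In. street: no 'o' — does not fit, so Out.

Out, In, Out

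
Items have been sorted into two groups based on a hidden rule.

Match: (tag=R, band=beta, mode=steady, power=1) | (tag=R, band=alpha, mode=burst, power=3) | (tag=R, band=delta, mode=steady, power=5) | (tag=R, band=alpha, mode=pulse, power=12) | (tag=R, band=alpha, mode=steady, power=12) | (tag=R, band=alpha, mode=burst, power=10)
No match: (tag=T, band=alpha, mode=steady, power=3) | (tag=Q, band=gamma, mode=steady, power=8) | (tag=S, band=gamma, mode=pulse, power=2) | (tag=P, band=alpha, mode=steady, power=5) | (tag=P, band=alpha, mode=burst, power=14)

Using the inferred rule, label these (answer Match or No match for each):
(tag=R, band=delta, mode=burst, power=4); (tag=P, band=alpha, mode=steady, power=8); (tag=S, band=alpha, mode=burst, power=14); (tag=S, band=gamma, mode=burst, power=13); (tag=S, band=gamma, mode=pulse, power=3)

Looking at the examples, the only property every 'Match' case has and every 'No match' case lacks is: tag is R.
(tag=R, band=delta, mode=burst, power=4): tag is R — satisfies this, so Match.
(tag=P, band=alpha, mode=steady, power=8): tag is P — doesn't qualify, so No match.
(tag=S, band=alpha, mode=burst, power=14): tag is S — doesn't qualify, so No match.
(tag=S, band=gamma, mode=burst, power=13): tag is S — doesn't qualify, so No match.
(tag=S, band=gamma, mode=pulse, power=3): tag is S — doesn't qualify, so No match.

Match, No match, No match, No match, No match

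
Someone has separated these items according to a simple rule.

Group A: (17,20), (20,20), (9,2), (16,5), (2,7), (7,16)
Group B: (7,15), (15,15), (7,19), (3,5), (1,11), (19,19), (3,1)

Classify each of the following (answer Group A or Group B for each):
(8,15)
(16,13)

Looking at the examples, the only property every 'Group A' case has and every 'Group B' case lacks is: product is even.

Group A, Group A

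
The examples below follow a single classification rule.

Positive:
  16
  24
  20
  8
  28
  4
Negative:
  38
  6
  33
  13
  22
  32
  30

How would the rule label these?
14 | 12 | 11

Negative, Positive, Negative

The distinguishing property — multiple of 4 AND at most 28 — holds for all the 'Positive' cases and none of the 'Negative' cases.
14 — 14 = 4·3 + 2, 14 ≤ 28, hence Negative.
12 — 12 = 4·3, 12 ≤ 28, hence Positive.
11 — 11 = 4·2 + 3, 11 ≤ 28, hence Negative.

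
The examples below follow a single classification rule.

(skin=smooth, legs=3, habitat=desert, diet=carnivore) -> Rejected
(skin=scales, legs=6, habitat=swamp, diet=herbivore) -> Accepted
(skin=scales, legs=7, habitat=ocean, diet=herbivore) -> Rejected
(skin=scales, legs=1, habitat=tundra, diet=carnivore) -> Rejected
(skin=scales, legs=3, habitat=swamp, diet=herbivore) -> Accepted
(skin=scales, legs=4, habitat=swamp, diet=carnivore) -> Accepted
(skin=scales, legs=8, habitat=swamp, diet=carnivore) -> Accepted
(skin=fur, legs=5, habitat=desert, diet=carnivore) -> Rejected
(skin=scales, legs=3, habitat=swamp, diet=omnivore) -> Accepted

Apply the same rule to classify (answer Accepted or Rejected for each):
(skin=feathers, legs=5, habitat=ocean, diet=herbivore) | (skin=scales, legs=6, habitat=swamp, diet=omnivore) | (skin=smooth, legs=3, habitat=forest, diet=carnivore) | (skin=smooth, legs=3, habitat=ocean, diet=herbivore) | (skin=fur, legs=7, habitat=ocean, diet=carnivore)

The common property of the 'Accepted' items is: habitat is swamp. No 'Rejected' item has it.

Rejected, Accepted, Rejected, Rejected, Rejected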